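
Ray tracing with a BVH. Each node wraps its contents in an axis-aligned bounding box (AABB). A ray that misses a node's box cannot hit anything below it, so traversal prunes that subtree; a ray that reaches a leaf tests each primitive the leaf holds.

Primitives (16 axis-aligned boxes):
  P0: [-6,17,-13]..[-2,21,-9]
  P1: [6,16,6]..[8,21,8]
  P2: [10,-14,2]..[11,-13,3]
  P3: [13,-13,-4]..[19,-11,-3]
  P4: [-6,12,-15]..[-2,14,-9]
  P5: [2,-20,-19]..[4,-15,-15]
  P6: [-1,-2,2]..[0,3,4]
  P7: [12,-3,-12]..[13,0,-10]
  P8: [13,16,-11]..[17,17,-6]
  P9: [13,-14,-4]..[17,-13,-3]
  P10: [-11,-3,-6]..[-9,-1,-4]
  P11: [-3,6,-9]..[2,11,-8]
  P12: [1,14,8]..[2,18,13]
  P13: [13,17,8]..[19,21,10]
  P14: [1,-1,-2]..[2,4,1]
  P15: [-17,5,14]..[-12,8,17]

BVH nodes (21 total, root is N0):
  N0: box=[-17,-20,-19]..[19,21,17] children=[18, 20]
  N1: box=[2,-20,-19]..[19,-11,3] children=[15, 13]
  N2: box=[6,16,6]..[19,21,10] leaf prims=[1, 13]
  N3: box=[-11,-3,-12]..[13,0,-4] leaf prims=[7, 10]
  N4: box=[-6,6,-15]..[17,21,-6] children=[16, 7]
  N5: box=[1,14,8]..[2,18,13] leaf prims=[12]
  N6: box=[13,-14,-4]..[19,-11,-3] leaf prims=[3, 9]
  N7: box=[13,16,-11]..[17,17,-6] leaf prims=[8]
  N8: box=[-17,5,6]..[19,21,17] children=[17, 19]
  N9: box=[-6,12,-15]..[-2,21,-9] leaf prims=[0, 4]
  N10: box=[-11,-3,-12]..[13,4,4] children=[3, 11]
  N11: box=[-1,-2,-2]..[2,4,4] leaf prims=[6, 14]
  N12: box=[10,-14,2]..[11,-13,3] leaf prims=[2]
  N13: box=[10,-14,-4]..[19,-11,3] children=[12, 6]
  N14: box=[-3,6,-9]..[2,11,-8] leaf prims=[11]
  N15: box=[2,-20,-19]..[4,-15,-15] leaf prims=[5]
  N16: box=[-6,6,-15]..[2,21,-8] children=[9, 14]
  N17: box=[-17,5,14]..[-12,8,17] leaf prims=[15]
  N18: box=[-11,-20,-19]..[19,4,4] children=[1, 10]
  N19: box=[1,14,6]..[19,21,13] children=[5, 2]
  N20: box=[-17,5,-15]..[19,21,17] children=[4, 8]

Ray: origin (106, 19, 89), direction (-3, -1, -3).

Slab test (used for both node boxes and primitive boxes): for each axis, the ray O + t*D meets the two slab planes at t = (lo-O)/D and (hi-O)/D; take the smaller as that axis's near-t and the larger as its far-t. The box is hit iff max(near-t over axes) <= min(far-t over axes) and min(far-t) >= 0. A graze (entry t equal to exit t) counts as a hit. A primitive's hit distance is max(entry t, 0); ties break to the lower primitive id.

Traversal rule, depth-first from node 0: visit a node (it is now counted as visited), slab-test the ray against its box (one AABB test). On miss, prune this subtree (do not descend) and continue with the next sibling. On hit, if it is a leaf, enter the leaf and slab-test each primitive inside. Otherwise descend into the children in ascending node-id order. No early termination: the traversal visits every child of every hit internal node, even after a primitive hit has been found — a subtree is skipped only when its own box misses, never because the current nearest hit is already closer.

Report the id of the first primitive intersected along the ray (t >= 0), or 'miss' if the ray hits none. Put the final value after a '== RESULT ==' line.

Trace the traversal:
N0 x:[29,41] y:[-2,39] z:[24,36] -> hit [29,36], descend [18, 20]
  N18 x:[29,39] y:[15,39] z:[85/3,36] -> hit [29,36], descend [1, 10]
    N1 x:[29,104/3] y:[30,39] z:[86/3,36] -> hit [30,104/3], descend [13, 15]
      N13 x:[29,32] y:[30,33] z:[86/3,31] -> hit [30,31], descend [6, 12]
        N6 x:[29,31] y:[30,33] z:[92/3,31] -> hit [92/3,31] leaf, test {P3@t=92/3, P9(miss)}
        N12 x:[95/3,32] y:[32,33] z:[86/3,29] -> miss, prune
      N15 x:[34,104/3] y:[34,39] z:[104/3,36] -> hit [104/3,104/3] leaf, test {P5@t=104/3}
    N10 x:[31,39] y:[15,22] z:[85/3,101/3] -> miss, prune
  N20 x:[29,41] y:[-2,14] z:[24,104/3] -> miss, prune

order=[0, 18, 1, 13, 6, 12, 15, 10, 20]  |boxes|=9  |leaves|=2  hit=P3

== RESULT ==
3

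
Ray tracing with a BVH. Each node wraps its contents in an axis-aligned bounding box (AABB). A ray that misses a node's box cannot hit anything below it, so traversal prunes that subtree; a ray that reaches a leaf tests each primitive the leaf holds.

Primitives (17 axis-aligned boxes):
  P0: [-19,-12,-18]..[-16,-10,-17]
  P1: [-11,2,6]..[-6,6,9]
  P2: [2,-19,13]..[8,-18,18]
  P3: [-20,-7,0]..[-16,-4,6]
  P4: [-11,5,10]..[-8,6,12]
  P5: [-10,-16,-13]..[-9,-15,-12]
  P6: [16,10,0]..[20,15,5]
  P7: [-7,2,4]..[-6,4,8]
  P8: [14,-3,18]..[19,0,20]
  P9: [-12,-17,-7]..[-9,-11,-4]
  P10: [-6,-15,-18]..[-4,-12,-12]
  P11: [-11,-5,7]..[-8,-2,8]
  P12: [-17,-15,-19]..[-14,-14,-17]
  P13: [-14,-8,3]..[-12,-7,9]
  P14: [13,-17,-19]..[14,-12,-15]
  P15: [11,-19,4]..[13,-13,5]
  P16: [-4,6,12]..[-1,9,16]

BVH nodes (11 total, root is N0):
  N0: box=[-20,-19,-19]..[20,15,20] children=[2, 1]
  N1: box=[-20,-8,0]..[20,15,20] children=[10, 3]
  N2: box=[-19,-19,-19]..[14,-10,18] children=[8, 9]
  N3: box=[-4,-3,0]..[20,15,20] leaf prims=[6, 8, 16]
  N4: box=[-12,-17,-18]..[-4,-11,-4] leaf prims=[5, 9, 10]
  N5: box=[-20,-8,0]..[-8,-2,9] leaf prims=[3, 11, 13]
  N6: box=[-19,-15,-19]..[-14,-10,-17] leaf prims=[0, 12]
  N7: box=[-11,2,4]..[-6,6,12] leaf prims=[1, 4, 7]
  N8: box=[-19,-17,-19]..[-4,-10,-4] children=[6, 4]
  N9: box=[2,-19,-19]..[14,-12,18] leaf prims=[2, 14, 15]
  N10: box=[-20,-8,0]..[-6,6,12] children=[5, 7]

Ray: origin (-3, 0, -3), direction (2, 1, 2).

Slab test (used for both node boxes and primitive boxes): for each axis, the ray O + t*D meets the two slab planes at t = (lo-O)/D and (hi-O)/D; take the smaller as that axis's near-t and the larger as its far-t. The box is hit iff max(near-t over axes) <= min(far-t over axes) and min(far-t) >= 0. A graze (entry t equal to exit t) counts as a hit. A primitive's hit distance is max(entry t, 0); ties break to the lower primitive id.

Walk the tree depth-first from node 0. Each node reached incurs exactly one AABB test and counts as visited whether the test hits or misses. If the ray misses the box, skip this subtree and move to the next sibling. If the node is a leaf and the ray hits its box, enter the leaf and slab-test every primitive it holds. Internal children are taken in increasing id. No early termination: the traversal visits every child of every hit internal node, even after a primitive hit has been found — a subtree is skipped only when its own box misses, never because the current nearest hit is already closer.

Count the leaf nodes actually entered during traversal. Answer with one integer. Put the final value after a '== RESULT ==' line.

Trace the traversal:
N0 x:[-17/2,23/2] y:[-19,15] z:[-8,23/2] -> hit [-8,23/2], descend [1, 2]
  N1 x:[-17/2,23/2] y:[-8,15] z:[3/2,23/2] -> hit [3/2,23/2], descend [3, 10]
    N3 x:[-1/2,23/2] y:[-3,15] z:[3/2,23/2] -> hit [3/2,23/2] leaf, test {P6(miss), P8(miss), P16(miss)}
    N10 x:[-17/2,-3/2] y:[-8,6] z:[3/2,15/2] -> miss, prune
  N2 x:[-8,17/2] y:[-19,-10] z:[-8,21/2] -> miss, prune

order=[0, 1, 3, 10, 2]  |boxes|=5  |leaves|=1  hit=miss

== RESULT ==
1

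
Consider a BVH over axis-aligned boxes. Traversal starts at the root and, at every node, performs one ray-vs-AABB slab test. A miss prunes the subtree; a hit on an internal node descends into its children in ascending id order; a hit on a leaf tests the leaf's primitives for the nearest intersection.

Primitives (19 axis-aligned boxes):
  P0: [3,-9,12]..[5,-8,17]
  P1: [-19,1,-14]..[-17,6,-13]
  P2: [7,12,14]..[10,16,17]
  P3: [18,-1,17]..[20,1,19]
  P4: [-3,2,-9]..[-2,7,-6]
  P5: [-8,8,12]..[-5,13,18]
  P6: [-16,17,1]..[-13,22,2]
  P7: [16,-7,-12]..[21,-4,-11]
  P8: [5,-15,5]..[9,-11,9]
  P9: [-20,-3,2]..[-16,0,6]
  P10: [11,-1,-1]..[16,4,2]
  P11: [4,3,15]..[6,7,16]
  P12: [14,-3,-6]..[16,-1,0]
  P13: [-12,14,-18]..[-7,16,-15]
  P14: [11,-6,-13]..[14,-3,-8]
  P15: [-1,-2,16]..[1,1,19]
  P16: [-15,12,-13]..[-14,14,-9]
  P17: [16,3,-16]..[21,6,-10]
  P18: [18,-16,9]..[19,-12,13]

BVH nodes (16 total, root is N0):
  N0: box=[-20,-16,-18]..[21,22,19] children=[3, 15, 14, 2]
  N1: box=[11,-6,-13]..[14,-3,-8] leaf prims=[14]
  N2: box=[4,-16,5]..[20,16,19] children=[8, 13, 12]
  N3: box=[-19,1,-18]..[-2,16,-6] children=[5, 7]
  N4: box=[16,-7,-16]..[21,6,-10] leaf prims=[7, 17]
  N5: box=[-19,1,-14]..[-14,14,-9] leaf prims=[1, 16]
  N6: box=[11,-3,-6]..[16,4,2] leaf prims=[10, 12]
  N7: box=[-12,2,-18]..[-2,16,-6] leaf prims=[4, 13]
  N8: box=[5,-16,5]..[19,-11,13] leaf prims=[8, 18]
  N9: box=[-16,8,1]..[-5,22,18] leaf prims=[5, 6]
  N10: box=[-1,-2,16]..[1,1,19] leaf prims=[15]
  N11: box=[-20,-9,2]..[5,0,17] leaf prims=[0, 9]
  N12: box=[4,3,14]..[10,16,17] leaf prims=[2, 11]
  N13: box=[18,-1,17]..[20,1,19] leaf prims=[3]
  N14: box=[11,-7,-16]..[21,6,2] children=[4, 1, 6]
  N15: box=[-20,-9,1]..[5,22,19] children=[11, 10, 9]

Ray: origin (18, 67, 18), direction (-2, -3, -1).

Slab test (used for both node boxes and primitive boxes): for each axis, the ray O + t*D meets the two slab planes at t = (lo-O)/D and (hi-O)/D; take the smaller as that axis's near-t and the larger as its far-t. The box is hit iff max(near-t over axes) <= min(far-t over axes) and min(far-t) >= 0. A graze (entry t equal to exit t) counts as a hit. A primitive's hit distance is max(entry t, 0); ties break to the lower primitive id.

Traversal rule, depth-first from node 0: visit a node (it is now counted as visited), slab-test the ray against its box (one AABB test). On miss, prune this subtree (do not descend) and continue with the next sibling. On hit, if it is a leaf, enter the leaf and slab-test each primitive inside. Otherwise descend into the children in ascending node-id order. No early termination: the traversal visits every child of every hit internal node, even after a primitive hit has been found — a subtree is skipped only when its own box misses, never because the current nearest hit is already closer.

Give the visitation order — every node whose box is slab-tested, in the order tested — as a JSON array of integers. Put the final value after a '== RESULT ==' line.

Trace the traversal:
N0 x:[-3/2,19] y:[15,83/3] z:[-1,36] -> hit [15,19], descend [2, 3, 14, 15]
  N2 x:[-1,7] y:[17,83/3] z:[-1,13] -> miss, prune
  N3 x:[10,37/2] y:[17,22] z:[24,36] -> miss, prune
  N14 x:[-3/2,7/2] y:[61/3,74/3] z:[16,34] -> miss, prune
  N15 x:[13/2,19] y:[15,76/3] z:[-1,17] -> hit [15,17], descend [9, 10, 11]
    N9 x:[23/2,17] y:[15,59/3] z:[0,17] -> hit [15,17] leaf, test {P5(miss), P6@t=16}
    N10 x:[17/2,19/2] y:[22,23] z:[-1,2] -> miss, prune
    N11 x:[13/2,19] y:[67/3,76/3] z:[1,16] -> miss, prune

order=[0, 2, 3, 14, 15, 9, 10, 11]  |boxes|=8  |leaves|=1  hit=P6

== RESULT ==
[0, 2, 3, 14, 15, 9, 10, 11]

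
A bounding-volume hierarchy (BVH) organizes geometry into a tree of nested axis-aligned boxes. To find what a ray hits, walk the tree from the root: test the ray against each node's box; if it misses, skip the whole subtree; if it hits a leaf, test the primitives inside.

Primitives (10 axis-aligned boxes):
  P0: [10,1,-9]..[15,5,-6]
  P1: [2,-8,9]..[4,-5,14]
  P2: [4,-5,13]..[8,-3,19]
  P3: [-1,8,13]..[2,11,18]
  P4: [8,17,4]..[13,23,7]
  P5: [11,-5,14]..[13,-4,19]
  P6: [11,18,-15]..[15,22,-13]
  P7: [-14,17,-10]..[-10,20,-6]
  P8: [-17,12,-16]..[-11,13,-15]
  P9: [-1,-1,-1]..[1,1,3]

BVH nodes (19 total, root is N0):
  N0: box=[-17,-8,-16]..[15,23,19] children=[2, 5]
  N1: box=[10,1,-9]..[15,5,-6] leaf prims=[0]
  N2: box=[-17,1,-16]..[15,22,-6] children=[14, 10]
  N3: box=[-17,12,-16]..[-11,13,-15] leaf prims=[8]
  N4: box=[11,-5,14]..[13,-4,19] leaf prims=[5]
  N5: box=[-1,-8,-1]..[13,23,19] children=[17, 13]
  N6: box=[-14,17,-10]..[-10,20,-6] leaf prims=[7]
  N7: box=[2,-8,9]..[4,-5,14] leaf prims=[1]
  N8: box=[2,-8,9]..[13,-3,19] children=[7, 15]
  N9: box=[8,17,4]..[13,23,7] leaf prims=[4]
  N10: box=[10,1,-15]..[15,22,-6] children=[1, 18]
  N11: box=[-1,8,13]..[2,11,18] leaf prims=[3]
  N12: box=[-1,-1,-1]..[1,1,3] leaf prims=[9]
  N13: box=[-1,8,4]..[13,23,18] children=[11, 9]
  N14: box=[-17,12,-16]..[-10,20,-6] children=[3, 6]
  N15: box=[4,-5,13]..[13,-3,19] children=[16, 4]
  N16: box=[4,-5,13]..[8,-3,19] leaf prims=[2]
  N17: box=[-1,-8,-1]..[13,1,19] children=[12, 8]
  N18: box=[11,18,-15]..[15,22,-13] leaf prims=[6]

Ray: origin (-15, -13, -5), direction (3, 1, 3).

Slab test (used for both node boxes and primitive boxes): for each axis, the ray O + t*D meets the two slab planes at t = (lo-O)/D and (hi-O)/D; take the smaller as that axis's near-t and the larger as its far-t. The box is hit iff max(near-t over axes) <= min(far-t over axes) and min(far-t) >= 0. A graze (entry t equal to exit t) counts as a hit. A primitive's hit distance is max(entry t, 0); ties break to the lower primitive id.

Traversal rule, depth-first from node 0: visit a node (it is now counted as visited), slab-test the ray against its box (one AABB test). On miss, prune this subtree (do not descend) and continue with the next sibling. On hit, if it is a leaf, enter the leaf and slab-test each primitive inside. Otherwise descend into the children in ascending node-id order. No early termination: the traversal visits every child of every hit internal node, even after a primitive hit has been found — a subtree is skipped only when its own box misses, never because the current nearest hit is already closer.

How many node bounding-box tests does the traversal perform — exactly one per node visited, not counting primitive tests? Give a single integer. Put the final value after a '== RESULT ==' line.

Traverse from the root:
N0 x:[-2/3,10] y:[5,36] z:[-11/3,8] -> hit [5,8], descend [2, 5]
  N2 x:[-2/3,10] y:[14,35] z:[-11/3,-1/3] -> miss, prune
  N5 x:[14/3,28/3] y:[5,36] z:[4/3,8] -> hit [5,8], descend [13, 17]
    N13 x:[14/3,28/3] y:[21,36] z:[3,23/3] -> miss, prune
    N17 x:[14/3,28/3] y:[5,14] z:[4/3,8] -> hit [5,8], descend [8, 12]
      N8 x:[17/3,28/3] y:[5,10] z:[14/3,8] -> hit [17/3,8], descend [7, 15]
        N7 x:[17/3,19/3] y:[5,8] z:[14/3,19/3] -> hit [17/3,19/3] leaf, test {P1@t=17/3}
        N15 x:[19/3,28/3] y:[8,10] z:[6,8] -> hit [8,8], descend [4, 16]
          N4 x:[26/3,28/3] y:[8,9] z:[19/3,8] -> miss, prune
          N16 x:[19/3,23/3] y:[8,10] z:[6,8] -> miss, prune
      N12 x:[14/3,16/3] y:[12,14] z:[4/3,8/3] -> miss, prune

Summary -> nodes [0, 2, 5, 13, 17, 8, 7, 15, 4, 16, 12]; box-tests=11; leaf-entries=1; first=P1

== RESULT ==
11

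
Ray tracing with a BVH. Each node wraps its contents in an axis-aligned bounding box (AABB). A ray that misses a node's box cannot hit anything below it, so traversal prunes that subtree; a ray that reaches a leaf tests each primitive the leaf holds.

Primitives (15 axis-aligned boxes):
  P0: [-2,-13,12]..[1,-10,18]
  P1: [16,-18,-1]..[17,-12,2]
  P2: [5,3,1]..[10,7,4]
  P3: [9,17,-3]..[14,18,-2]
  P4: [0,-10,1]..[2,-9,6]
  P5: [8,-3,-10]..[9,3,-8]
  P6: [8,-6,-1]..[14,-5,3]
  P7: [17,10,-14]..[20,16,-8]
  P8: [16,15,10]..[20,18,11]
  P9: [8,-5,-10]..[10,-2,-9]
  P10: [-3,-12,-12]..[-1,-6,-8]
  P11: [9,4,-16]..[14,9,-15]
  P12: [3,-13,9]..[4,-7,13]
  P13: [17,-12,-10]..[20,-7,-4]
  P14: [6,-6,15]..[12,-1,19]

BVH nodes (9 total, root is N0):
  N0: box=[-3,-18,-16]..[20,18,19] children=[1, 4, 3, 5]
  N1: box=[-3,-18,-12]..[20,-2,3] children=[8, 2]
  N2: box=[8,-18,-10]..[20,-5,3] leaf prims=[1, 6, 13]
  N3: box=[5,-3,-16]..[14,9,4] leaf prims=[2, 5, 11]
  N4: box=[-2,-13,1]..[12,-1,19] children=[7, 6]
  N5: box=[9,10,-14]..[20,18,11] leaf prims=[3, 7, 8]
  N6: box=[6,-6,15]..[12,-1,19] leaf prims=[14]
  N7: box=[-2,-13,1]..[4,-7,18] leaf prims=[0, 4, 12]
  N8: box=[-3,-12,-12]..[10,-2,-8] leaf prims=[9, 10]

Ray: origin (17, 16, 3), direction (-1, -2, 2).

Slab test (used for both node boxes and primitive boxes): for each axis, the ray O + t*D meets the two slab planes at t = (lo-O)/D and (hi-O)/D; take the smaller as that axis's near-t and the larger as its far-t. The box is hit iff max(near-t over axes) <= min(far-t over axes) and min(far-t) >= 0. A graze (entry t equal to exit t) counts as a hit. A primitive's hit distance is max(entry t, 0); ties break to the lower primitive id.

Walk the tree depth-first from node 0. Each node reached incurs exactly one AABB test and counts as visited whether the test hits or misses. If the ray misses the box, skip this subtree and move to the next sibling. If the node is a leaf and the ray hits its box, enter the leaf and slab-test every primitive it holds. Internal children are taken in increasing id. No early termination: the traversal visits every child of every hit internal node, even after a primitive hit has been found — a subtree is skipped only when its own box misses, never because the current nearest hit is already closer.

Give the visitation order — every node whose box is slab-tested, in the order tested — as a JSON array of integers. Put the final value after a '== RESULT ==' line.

Walk:
N0 x:[-3,20] y:[-1,17] z:[-19/2,8] -> hit [-1,8], descend [1, 3, 4, 5]
  N1 x:[-3,20] y:[9,17] z:[-15/2,0] -> miss, prune
  N3 x:[3,12] y:[7/2,19/2] z:[-19/2,1/2] -> miss, prune
  N4 x:[5,19] y:[17/2,29/2] z:[-1,8] -> miss, prune
  N5 x:[-3,8] y:[-1,3] z:[-17/2,4] -> hit [-1,3] leaf, test {P3(miss), P7(miss), P8(miss)}

5 AABB tests over nodes [0, 1, 3, 4, 5]; 1 leaf entered; closest miss.

== RESULT ==
[0, 1, 3, 4, 5]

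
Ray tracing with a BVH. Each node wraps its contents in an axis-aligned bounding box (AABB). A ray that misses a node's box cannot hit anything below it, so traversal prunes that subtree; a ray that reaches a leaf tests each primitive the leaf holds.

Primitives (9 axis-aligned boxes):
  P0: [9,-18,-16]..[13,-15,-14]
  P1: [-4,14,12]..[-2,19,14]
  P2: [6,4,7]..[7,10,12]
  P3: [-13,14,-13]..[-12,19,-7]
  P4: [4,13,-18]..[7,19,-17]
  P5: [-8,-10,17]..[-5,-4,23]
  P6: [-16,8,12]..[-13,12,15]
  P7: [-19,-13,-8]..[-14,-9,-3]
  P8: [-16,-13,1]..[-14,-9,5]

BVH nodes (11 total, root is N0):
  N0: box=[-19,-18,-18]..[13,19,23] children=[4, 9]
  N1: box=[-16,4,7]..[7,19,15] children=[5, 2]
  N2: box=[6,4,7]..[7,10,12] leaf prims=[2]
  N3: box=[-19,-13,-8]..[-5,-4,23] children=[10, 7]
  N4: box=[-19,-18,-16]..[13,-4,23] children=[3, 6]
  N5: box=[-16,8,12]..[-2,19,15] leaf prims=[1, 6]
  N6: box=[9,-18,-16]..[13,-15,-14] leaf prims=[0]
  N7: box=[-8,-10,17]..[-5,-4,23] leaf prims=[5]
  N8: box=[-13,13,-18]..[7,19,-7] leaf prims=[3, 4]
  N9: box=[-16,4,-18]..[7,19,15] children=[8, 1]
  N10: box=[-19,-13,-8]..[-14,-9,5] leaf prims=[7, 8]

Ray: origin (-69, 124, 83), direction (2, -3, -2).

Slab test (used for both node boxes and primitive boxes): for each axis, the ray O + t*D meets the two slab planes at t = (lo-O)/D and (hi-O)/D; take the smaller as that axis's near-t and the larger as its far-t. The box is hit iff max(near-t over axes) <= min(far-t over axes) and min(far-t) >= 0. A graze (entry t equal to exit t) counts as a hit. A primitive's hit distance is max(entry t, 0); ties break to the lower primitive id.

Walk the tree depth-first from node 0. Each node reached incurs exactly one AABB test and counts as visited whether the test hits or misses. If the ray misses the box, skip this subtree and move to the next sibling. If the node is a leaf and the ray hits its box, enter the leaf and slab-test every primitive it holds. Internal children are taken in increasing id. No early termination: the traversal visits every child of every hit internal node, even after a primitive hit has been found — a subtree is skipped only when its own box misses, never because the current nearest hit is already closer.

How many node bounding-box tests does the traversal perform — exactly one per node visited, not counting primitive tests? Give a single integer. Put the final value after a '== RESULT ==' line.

Walk:
N0 x:[25,41] y:[35,142/3] z:[30,101/2] -> hit [35,41], descend [4, 9]
  N4 x:[25,41] y:[128/3,142/3] z:[30,99/2] -> miss, prune
  N9 x:[53/2,38] y:[35,40] z:[34,101/2] -> hit [35,38], descend [1, 8]
    N1 x:[53/2,38] y:[35,40] z:[34,38] -> hit [35,38], descend [2, 5]
      N2 x:[75/2,38] y:[38,40] z:[71/2,38] -> hit [38,38] leaf, test {P2@t=38}
      N5 x:[53/2,67/2] y:[35,116/3] z:[34,71/2] -> miss, prune
    N8 x:[28,38] y:[35,37] z:[45,101/2] -> miss, prune

order=[0, 4, 9, 1, 2, 5, 8]  |boxes|=7  |leaves|=1  hit=P2

== RESULT ==
7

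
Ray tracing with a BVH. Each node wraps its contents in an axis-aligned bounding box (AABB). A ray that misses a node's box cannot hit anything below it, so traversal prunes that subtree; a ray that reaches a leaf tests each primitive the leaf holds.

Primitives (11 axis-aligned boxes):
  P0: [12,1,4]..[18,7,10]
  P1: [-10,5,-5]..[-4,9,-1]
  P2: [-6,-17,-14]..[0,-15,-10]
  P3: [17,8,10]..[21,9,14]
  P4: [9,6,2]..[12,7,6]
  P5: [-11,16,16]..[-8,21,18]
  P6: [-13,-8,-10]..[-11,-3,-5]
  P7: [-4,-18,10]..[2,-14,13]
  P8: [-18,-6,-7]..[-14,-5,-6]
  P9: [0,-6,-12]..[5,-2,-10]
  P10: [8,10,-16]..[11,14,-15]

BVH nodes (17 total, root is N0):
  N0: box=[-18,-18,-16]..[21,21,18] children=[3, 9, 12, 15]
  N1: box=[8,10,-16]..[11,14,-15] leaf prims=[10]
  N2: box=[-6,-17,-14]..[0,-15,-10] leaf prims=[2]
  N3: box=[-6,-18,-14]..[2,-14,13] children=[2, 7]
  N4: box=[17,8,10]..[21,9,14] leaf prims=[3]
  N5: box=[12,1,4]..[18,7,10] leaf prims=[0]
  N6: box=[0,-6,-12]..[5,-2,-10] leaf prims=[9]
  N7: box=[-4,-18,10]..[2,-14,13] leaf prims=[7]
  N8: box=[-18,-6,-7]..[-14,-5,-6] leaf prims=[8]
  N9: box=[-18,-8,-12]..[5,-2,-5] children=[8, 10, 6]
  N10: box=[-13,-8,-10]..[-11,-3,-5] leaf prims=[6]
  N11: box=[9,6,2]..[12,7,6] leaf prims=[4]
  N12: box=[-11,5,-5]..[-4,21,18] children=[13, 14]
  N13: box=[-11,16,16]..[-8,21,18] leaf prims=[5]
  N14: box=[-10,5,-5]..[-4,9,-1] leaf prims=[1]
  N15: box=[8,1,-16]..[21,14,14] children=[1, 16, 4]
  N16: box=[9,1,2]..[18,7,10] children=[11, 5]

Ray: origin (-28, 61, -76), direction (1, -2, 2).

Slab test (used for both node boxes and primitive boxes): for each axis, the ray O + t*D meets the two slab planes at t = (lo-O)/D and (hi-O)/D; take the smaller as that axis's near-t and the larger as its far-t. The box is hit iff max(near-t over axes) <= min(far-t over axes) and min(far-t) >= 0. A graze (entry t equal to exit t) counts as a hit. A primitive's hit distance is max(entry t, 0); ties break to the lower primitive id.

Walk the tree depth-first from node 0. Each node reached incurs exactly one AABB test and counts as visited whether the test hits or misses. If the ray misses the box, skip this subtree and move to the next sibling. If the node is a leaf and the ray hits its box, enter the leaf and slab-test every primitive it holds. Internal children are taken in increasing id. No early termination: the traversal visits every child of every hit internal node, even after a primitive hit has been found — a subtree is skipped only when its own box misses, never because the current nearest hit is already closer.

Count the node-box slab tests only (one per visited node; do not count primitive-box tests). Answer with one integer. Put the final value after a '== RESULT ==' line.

Trace the traversal:
N0 x:[10,49] y:[20,79/2] z:[30,47] -> hit [30,79/2], descend [3, 9, 12, 15]
  N3 x:[22,30] y:[75/2,79/2] z:[31,89/2] -> miss, prune
  N9 x:[10,33] y:[63/2,69/2] z:[32,71/2] -> hit [32,33], descend [6, 8, 10]
    N6 x:[28,33] y:[63/2,67/2] z:[32,33] -> hit [32,33] leaf, test {P9@t=32}
    N8 x:[10,14] y:[33,67/2] z:[69/2,35] -> miss, prune
    N10 x:[15,17] y:[32,69/2] z:[33,71/2] -> miss, prune
  N12 x:[17,24] y:[20,28] z:[71/2,47] -> miss, prune
  N15 x:[36,49] y:[47/2,30] z:[30,45] -> miss, prune

Summary -> nodes [0, 3, 9, 6, 8, 10, 12, 15]; box-tests=8; leaf-entries=1; first=P9

== RESULT ==
8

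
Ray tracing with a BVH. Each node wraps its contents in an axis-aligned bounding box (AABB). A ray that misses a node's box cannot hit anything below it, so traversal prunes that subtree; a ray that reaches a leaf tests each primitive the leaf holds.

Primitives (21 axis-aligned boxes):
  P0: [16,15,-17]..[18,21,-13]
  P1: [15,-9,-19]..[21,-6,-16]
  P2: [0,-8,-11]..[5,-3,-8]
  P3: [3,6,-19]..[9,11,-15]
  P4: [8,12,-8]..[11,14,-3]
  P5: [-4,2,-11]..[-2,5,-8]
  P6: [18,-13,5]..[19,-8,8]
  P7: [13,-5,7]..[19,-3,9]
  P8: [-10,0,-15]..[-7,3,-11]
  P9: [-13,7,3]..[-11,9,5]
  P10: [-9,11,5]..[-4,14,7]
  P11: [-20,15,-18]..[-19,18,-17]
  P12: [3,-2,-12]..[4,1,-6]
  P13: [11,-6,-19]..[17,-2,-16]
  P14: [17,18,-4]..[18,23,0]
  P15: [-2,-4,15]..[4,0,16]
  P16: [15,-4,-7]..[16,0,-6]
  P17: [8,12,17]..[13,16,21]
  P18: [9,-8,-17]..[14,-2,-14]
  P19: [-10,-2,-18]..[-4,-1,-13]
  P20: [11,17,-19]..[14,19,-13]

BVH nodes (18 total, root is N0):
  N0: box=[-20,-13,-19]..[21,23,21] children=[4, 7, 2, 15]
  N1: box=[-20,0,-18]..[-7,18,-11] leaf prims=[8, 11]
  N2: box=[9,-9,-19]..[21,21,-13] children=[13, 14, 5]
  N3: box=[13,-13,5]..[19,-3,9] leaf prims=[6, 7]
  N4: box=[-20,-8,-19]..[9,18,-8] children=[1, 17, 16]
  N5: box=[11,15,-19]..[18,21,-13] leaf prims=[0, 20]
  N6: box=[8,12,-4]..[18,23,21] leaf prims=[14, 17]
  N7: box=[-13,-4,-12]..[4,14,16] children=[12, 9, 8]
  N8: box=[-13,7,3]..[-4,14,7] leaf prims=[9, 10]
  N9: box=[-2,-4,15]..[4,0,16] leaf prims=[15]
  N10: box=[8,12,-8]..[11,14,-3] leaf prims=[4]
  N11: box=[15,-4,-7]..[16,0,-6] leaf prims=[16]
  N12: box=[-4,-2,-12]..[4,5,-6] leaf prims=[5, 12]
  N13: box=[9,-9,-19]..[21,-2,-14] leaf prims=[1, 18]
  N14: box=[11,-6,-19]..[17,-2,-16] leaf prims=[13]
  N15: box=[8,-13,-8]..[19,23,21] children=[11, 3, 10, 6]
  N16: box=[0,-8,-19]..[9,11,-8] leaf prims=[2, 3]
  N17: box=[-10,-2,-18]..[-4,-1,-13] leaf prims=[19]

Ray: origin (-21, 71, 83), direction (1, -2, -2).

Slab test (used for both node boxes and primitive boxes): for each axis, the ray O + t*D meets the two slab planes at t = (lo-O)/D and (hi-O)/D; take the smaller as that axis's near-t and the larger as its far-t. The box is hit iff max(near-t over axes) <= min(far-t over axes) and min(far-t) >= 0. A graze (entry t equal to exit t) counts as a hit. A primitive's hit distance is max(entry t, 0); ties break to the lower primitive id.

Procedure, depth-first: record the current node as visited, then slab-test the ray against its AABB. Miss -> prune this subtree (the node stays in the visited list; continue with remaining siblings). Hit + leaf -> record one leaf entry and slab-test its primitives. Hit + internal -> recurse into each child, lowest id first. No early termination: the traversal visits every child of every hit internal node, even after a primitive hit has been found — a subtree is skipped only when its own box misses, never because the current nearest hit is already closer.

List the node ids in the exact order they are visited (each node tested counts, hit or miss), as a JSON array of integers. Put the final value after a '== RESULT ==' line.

Walk:
N0 x:[1,42] y:[24,42] z:[31,51] -> hit [31,42], descend [2, 4, 7, 15]
  N2 x:[30,42] y:[25,40] z:[48,51] -> miss, prune
  N4 x:[1,30] y:[53/2,79/2] z:[91/2,51] -> miss, prune
  N7 x:[8,25] y:[57/2,75/2] z:[67/2,95/2] -> miss, prune
  N15 x:[29,40] y:[24,42] z:[31,91/2] -> hit [31,40], descend [3, 6, 10, 11]
    N3 x:[34,40] y:[37,42] z:[37,39] -> hit [37,39] leaf, test {P6(miss), P7@t=37}
    N6 x:[29,39] y:[24,59/2] z:[31,87/2] -> miss, prune
    N10 x:[29,32] y:[57/2,59/2] z:[43,91/2] -> miss, prune
    N11 x:[36,37] y:[71/2,75/2] z:[89/2,45] -> miss, prune

9 AABB tests over nodes [0, 2, 4, 7, 15, 3, 6, 10, 11]; 1 leaf entered; closest P7.

== RESULT ==
[0, 2, 4, 7, 15, 3, 6, 10, 11]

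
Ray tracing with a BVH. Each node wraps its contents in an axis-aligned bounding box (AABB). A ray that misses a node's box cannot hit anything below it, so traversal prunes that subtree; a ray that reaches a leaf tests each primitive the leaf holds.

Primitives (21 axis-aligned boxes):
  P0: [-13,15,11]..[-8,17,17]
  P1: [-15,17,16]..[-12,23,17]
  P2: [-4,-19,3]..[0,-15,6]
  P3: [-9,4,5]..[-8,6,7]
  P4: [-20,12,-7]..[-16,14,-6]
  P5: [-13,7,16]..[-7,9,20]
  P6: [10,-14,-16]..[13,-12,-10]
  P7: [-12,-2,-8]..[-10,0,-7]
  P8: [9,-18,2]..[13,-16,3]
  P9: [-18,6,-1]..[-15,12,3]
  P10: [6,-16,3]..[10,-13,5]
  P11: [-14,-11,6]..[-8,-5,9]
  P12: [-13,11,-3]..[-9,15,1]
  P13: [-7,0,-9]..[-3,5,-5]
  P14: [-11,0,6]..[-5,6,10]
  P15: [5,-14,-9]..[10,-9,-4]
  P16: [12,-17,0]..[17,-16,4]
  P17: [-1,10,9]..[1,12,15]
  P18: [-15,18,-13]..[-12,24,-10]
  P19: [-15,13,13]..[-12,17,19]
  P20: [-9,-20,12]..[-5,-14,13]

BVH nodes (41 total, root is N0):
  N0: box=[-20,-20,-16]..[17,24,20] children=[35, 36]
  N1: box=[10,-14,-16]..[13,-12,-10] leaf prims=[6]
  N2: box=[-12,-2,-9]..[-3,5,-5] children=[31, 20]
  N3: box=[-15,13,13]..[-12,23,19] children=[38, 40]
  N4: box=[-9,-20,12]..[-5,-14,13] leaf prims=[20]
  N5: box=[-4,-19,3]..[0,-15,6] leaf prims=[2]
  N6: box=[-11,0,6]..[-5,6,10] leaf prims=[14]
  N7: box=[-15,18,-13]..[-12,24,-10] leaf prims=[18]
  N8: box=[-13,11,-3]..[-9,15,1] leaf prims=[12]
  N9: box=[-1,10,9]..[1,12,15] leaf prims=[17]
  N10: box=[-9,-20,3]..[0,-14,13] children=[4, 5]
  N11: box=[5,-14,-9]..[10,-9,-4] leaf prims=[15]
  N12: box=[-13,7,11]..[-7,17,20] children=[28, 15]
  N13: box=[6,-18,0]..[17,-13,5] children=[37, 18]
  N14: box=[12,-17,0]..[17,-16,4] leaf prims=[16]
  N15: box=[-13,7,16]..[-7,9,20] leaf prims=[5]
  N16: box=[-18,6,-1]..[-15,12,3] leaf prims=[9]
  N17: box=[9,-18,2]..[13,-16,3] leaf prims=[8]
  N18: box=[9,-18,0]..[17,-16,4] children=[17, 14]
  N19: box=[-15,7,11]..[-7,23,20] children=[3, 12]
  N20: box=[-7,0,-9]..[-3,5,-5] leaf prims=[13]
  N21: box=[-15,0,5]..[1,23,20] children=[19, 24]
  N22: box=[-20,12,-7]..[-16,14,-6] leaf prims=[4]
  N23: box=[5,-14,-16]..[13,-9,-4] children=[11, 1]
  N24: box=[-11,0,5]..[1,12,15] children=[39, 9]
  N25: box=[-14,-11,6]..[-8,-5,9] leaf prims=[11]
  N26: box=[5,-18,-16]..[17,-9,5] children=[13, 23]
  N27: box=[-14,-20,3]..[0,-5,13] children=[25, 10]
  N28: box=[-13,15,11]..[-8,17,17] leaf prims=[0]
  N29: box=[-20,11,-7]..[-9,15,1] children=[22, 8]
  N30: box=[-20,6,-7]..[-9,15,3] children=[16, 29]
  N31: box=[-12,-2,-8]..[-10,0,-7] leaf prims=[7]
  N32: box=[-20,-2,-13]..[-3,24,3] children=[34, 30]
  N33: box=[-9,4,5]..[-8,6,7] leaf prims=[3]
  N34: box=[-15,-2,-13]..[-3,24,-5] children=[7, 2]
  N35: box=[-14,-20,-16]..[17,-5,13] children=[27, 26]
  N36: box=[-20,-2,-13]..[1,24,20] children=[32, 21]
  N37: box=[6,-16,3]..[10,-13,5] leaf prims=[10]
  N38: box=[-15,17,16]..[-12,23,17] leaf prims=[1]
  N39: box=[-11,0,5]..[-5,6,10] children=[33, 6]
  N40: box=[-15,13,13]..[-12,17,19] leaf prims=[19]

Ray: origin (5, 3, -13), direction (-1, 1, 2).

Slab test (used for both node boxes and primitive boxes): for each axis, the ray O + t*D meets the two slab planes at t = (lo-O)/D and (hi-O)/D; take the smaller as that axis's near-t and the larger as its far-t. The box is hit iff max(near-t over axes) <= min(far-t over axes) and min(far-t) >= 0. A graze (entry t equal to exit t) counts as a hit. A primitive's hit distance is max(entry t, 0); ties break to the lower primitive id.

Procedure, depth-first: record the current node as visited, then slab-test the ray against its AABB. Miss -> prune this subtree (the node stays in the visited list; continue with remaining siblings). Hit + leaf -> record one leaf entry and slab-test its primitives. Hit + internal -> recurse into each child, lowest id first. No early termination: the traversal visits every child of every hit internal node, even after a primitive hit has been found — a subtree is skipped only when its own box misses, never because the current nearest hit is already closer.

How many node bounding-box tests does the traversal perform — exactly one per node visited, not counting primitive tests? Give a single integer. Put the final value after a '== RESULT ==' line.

Trace the traversal:
N0 x:[-12,25] y:[-23,21] z:[-3/2,33/2] -> hit [-3/2,33/2], descend [35, 36]
  N35 x:[-12,19] y:[-23,-8] z:[-3/2,13] -> miss, prune
  N36 x:[4,25] y:[-5,21] z:[0,33/2] -> hit [4,33/2], descend [21, 32]
    N21 x:[4,20] y:[-3,20] z:[9,33/2] -> hit [9,33/2], descend [19, 24]
      N19 x:[12,20] y:[4,20] z:[12,33/2] -> hit [12,33/2], descend [3, 12]
        N3 x:[17,20] y:[10,20] z:[13,16] -> miss, prune
        N12 x:[12,18] y:[4,14] z:[12,33/2] -> hit [12,14], descend [15, 28]
          N15 x:[12,18] y:[4,6] z:[29/2,33/2] -> miss, prune
          N28 x:[13,18] y:[12,14] z:[12,15] -> hit [13,14] leaf, test {P0@t=13}
      N24 x:[4,16] y:[-3,9] z:[9,14] -> hit [9,9], descend [9, 39]
        N9 x:[4,6] y:[7,9] z:[11,14] -> miss, prune
        N39 x:[10,16] y:[-3,3] z:[9,23/2] -> miss, prune
    N32 x:[8,25] y:[-5,21] z:[0,8] -> hit [8,8], descend [30, 34]
      N30 x:[14,25] y:[3,12] z:[3,8] -> miss, prune
      N34 x:[8,20] y:[-5,21] z:[0,4] -> miss, prune

Visited [0, 35, 36, 21, 19, 3, 12, 15, 28, 24, 9, 39, 32, 30, 34]. Tests: 15 box, 1 leaf. Nearest: P0.

== RESULT ==
15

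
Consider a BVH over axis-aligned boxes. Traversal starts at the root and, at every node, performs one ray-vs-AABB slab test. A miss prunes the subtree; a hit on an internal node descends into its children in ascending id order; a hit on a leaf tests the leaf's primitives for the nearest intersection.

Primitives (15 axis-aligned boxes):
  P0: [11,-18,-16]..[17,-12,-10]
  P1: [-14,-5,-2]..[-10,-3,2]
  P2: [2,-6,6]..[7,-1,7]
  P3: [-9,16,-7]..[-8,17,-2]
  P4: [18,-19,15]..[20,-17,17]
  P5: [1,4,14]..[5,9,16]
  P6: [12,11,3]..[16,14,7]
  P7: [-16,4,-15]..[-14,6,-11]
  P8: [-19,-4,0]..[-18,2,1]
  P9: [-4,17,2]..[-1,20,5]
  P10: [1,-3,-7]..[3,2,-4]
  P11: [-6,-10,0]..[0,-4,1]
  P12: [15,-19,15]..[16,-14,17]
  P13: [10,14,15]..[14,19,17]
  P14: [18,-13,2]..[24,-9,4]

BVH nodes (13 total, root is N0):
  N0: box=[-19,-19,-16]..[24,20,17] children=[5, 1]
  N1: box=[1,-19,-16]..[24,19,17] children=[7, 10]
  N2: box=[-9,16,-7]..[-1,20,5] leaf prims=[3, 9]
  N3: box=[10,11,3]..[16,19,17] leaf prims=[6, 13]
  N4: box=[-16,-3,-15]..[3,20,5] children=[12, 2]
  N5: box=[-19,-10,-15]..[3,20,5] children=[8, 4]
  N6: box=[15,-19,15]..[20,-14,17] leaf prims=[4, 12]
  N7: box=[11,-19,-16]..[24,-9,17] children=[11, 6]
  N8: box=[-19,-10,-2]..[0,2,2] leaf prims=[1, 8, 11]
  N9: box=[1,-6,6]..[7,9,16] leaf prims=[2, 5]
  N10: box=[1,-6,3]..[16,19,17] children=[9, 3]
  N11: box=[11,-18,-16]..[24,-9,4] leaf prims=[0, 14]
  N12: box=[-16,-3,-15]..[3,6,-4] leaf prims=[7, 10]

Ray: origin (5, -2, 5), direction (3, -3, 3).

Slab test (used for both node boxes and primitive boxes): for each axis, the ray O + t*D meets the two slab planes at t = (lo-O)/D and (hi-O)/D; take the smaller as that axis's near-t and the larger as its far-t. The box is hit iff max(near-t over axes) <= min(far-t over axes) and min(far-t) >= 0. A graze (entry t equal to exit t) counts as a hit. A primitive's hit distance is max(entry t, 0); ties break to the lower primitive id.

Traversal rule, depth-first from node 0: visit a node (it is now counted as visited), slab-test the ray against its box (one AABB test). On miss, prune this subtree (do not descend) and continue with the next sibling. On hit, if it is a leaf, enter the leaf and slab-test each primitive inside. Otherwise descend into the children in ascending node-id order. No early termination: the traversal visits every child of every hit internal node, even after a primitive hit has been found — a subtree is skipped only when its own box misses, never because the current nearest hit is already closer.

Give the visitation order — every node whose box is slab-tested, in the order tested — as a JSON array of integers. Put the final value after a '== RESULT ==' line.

Walk:
N0 x:[-8,19/3] y:[-22/3,17/3] z:[-7,4] -> hit [-7,4], descend [1, 5]
  N1 x:[-4/3,19/3] y:[-7,17/3] z:[-7,4] -> hit [-4/3,4], descend [7, 10]
    N7 x:[2,19/3] y:[7/3,17/3] z:[-7,4] -> hit [7/3,4], descend [6, 11]
      N6 x:[10/3,5] y:[4,17/3] z:[10/3,4] -> hit [4,4] leaf, test {P4(miss), P12(miss)}
      N11 x:[2,19/3] y:[7/3,16/3] z:[-7,-1/3] -> miss, prune
    N10 x:[-4/3,11/3] y:[-7,4/3] z:[-2/3,4] -> hit [-2/3,4/3], descend [3, 9]
      N3 x:[5/3,11/3] y:[-7,-13/3] z:[-2/3,4] -> miss, prune
      N9 x:[-4/3,2/3] y:[-11/3,4/3] z:[1/3,11/3] -> hit [1/3,2/3] leaf, test {P2@t=1/3, P5(miss)}
  N5 x:[-8,-2/3] y:[-22/3,8/3] z:[-20/3,0] -> miss, prune

9 AABB tests over nodes [0, 1, 7, 6, 11, 10, 3, 9, 5]; 2 leaves entered; closest P2.

== RESULT ==
[0, 1, 7, 6, 11, 10, 3, 9, 5]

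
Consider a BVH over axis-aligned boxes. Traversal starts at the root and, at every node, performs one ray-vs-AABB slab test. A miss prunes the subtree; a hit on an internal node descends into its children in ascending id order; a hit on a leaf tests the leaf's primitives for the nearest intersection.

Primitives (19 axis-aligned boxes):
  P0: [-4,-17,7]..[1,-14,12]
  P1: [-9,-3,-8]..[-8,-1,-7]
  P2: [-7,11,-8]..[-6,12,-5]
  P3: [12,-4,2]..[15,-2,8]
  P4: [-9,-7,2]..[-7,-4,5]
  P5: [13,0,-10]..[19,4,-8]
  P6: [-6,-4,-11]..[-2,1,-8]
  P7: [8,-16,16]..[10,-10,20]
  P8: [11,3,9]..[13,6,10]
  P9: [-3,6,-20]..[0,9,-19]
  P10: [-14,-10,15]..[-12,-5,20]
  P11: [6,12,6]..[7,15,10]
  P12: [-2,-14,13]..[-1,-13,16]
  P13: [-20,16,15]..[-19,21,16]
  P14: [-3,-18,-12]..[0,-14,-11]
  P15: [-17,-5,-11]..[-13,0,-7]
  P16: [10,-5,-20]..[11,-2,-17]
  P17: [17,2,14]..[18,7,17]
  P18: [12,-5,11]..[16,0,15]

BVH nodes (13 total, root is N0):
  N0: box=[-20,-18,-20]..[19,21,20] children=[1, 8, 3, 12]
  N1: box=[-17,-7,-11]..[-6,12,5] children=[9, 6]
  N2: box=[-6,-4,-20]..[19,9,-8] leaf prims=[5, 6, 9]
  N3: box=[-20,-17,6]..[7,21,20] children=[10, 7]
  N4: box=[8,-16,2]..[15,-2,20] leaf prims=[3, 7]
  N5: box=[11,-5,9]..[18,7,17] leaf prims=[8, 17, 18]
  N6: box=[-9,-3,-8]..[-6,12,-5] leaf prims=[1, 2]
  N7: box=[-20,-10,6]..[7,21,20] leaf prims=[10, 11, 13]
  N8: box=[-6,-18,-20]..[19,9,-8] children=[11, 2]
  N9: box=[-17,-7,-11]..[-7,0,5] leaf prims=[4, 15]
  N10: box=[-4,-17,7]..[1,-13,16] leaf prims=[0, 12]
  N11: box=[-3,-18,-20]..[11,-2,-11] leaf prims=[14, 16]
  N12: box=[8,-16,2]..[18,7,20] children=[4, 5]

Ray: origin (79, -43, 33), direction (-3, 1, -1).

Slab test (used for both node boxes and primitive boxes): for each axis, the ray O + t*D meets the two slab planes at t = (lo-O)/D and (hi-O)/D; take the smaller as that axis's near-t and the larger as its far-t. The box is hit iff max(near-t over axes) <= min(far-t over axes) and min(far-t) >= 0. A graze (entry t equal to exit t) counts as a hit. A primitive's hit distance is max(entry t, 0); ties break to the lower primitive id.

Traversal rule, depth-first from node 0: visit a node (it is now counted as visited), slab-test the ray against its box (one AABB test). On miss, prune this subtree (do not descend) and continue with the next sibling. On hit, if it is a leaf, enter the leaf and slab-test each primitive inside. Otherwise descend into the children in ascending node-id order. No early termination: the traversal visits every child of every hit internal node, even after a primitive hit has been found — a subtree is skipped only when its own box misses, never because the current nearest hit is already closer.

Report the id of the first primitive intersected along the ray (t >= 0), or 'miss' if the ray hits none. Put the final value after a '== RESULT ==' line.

Traverse from the root:
N0 x:[20,33] y:[25,64] z:[13,53] -> hit [25,33], descend [1, 3, 8, 12]
  N1 x:[85/3,32] y:[36,55] z:[28,44] -> miss, prune
  N3 x:[24,33] y:[26,64] z:[13,27] -> hit [26,27], descend [7, 10]
    N7 x:[24,33] y:[33,64] z:[13,27] -> miss, prune
    N10 x:[26,83/3] y:[26,30] z:[17,26] -> hit [26,26] leaf, test {P0@t=26, P12(miss)}
  N8 x:[20,85/3] y:[25,52] z:[41,53] -> miss, prune
  N12 x:[61/3,71/3] y:[27,50] z:[13,31] -> miss, prune

Summary -> nodes [0, 1, 3, 7, 10, 8, 12]; box-tests=7; leaf-entries=1; first=P0

== RESULT ==
0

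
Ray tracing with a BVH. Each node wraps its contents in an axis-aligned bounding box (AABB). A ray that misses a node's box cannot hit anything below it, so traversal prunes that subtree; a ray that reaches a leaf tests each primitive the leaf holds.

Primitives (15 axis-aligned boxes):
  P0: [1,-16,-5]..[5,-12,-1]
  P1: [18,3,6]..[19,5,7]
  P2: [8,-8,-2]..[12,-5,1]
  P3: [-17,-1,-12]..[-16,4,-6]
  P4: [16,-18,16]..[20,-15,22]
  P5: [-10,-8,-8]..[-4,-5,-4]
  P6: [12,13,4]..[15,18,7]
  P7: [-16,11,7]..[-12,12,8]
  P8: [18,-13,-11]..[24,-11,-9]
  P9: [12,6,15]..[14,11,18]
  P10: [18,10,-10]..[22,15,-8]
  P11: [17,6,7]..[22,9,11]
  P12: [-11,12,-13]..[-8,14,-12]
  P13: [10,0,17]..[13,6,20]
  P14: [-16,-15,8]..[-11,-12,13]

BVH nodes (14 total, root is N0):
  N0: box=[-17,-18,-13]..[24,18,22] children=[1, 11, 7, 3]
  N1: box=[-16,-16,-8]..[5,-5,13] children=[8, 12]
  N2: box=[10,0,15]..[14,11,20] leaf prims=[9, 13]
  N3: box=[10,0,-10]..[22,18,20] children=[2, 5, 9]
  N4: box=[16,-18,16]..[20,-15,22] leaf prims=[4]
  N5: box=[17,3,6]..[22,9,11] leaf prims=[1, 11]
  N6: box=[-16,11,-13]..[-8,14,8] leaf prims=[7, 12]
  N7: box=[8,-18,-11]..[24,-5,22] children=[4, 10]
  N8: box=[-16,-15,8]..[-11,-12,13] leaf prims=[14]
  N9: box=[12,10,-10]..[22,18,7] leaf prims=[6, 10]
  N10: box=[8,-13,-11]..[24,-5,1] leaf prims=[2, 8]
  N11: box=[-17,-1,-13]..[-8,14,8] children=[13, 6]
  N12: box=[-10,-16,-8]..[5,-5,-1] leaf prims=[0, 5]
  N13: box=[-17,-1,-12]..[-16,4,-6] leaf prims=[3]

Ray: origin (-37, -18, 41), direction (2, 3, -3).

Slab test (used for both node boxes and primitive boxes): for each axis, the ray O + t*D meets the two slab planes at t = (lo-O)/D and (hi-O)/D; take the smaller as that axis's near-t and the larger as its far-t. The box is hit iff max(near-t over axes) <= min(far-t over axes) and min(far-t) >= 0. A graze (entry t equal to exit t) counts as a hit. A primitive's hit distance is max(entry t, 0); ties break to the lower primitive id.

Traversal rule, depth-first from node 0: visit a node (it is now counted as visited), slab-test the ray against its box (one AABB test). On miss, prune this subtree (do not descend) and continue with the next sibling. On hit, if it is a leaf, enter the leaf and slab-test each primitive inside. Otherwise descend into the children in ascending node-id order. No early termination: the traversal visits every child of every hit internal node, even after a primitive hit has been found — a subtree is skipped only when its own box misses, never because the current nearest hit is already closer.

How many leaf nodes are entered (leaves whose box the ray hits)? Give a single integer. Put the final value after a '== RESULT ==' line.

Walk:
N0 x:[10,61/2] y:[0,12] z:[19/3,18] -> hit [10,12], descend [1, 3, 7, 11]
  N1 x:[21/2,21] y:[2/3,13/3] z:[28/3,49/3] -> miss, prune
  N3 x:[47/2,59/2] y:[6,12] z:[7,17] -> miss, prune
  N7 x:[45/2,61/2] y:[0,13/3] z:[19/3,52/3] -> miss, prune
  N11 x:[10,29/2] y:[17/3,32/3] z:[11,18] -> miss, prune

Summary -> nodes [0, 1, 3, 7, 11]; box-tests=5; leaf-entries=0; first=miss

== RESULT ==
0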